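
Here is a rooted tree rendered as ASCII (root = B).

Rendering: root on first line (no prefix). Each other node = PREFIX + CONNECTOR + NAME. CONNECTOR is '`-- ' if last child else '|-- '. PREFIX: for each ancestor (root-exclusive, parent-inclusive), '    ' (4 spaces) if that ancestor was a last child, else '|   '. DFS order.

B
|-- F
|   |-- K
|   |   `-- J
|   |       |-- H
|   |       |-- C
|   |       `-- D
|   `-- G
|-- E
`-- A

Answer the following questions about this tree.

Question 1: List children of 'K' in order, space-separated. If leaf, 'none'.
Node K's children (from adjacency): J

Answer: J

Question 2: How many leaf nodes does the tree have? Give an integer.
Leaves (nodes with no children): A, C, D, E, G, H

Answer: 6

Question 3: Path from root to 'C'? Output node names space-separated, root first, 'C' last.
Walk down from root: B -> F -> K -> J -> C

Answer: B F K J C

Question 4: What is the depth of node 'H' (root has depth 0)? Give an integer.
Path from root to H: B -> F -> K -> J -> H
Depth = number of edges = 4

Answer: 4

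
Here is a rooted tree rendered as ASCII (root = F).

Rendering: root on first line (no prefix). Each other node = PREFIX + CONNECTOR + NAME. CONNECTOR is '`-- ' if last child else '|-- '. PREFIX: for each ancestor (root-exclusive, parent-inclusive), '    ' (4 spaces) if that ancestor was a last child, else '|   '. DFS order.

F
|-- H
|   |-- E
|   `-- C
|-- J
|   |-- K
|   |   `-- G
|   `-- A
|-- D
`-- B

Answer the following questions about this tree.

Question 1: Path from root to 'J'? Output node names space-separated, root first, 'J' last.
Answer: F J

Derivation:
Walk down from root: F -> J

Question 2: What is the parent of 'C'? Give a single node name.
Answer: H

Derivation:
Scan adjacency: C appears as child of H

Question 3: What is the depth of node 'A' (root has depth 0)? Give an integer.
Path from root to A: F -> J -> A
Depth = number of edges = 2

Answer: 2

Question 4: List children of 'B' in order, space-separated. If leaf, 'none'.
Answer: none

Derivation:
Node B's children (from adjacency): (leaf)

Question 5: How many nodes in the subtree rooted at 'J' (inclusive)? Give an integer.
Subtree rooted at J contains: A, G, J, K
Count = 4

Answer: 4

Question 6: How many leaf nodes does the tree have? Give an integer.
Answer: 6

Derivation:
Leaves (nodes with no children): A, B, C, D, E, G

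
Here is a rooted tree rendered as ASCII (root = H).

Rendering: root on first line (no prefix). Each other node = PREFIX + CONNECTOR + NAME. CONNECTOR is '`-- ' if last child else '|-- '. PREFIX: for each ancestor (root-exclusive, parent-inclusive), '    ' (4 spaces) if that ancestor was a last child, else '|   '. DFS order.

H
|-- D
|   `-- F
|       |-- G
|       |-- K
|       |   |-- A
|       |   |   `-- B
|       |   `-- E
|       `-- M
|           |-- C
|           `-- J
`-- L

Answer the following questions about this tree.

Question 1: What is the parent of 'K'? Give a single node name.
Scan adjacency: K appears as child of F

Answer: F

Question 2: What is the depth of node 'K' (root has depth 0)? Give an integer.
Path from root to K: H -> D -> F -> K
Depth = number of edges = 3

Answer: 3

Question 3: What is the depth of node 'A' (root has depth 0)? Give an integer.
Path from root to A: H -> D -> F -> K -> A
Depth = number of edges = 4

Answer: 4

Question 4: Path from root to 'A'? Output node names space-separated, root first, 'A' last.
Walk down from root: H -> D -> F -> K -> A

Answer: H D F K A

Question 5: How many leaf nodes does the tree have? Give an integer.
Leaves (nodes with no children): B, C, E, G, J, L

Answer: 6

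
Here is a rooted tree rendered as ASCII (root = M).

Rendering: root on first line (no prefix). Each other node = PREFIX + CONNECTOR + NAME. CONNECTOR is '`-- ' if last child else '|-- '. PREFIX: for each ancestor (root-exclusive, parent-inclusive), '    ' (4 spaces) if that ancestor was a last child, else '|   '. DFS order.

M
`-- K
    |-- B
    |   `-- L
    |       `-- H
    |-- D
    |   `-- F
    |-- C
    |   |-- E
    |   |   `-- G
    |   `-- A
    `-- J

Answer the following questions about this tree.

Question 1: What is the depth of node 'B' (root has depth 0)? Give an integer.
Answer: 2

Derivation:
Path from root to B: M -> K -> B
Depth = number of edges = 2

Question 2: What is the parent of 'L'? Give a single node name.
Scan adjacency: L appears as child of B

Answer: B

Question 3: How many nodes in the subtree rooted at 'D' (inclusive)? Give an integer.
Subtree rooted at D contains: D, F
Count = 2

Answer: 2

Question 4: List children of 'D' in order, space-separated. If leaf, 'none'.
Node D's children (from adjacency): F

Answer: F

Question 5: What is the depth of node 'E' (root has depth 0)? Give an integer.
Path from root to E: M -> K -> C -> E
Depth = number of edges = 3

Answer: 3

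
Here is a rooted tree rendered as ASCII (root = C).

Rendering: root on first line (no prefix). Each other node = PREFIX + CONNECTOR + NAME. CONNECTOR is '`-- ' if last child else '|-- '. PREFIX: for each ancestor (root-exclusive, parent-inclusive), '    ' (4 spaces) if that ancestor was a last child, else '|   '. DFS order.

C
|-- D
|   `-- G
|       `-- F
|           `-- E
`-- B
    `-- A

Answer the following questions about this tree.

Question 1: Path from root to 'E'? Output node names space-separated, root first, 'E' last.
Answer: C D G F E

Derivation:
Walk down from root: C -> D -> G -> F -> E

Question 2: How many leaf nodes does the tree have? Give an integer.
Answer: 2

Derivation:
Leaves (nodes with no children): A, E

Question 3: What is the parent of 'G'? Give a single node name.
Answer: D

Derivation:
Scan adjacency: G appears as child of D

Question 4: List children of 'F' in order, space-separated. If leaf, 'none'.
Node F's children (from adjacency): E

Answer: E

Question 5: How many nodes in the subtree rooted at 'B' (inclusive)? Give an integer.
Subtree rooted at B contains: A, B
Count = 2

Answer: 2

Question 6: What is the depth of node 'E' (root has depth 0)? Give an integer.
Answer: 4

Derivation:
Path from root to E: C -> D -> G -> F -> E
Depth = number of edges = 4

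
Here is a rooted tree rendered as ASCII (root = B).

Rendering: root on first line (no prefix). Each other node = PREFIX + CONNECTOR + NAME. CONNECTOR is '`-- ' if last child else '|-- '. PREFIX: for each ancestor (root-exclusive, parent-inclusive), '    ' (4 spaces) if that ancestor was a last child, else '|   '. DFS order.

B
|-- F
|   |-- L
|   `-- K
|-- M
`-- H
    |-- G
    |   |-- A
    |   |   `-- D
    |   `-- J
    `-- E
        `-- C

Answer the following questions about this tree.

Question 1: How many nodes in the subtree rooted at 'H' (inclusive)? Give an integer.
Subtree rooted at H contains: A, C, D, E, G, H, J
Count = 7

Answer: 7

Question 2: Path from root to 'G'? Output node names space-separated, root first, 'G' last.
Answer: B H G

Derivation:
Walk down from root: B -> H -> G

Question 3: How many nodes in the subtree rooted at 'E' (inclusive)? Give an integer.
Answer: 2

Derivation:
Subtree rooted at E contains: C, E
Count = 2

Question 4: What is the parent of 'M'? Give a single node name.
Scan adjacency: M appears as child of B

Answer: B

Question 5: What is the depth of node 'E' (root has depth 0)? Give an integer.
Path from root to E: B -> H -> E
Depth = number of edges = 2

Answer: 2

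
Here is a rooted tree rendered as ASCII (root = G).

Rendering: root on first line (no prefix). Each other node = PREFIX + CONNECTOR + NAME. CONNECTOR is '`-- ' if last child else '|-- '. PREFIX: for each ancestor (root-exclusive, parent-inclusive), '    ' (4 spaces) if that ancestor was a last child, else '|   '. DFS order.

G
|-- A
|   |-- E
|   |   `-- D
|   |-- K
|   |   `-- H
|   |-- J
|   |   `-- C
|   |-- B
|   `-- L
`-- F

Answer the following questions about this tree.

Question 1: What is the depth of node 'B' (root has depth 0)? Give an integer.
Path from root to B: G -> A -> B
Depth = number of edges = 2

Answer: 2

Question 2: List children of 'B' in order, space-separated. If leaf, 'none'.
Answer: none

Derivation:
Node B's children (from adjacency): (leaf)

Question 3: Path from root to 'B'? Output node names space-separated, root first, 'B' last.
Answer: G A B

Derivation:
Walk down from root: G -> A -> B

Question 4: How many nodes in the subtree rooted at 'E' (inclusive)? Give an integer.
Answer: 2

Derivation:
Subtree rooted at E contains: D, E
Count = 2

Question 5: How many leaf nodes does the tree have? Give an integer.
Answer: 6

Derivation:
Leaves (nodes with no children): B, C, D, F, H, L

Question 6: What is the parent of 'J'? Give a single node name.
Answer: A

Derivation:
Scan adjacency: J appears as child of A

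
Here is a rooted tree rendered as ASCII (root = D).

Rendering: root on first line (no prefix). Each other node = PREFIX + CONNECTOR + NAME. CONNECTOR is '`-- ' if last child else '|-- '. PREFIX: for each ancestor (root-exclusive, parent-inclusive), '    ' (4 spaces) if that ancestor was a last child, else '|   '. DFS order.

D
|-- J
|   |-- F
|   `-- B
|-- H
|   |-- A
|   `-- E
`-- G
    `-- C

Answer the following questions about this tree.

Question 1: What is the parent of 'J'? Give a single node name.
Answer: D

Derivation:
Scan adjacency: J appears as child of D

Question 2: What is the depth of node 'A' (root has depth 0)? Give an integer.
Answer: 2

Derivation:
Path from root to A: D -> H -> A
Depth = number of edges = 2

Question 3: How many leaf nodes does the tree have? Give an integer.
Answer: 5

Derivation:
Leaves (nodes with no children): A, B, C, E, F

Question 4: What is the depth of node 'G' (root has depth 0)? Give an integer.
Answer: 1

Derivation:
Path from root to G: D -> G
Depth = number of edges = 1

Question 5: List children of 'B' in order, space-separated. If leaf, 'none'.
Node B's children (from adjacency): (leaf)

Answer: none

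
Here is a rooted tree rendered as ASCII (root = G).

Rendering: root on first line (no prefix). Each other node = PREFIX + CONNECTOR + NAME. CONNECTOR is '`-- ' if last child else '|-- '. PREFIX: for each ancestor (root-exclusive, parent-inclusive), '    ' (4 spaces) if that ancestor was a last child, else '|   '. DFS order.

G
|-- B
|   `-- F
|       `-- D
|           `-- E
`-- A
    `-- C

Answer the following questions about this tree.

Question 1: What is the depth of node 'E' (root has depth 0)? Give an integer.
Path from root to E: G -> B -> F -> D -> E
Depth = number of edges = 4

Answer: 4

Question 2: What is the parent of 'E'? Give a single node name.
Answer: D

Derivation:
Scan adjacency: E appears as child of D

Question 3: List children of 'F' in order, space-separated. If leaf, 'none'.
Answer: D

Derivation:
Node F's children (from adjacency): D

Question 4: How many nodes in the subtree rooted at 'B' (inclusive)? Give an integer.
Subtree rooted at B contains: B, D, E, F
Count = 4

Answer: 4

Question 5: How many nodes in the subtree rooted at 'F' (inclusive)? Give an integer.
Subtree rooted at F contains: D, E, F
Count = 3

Answer: 3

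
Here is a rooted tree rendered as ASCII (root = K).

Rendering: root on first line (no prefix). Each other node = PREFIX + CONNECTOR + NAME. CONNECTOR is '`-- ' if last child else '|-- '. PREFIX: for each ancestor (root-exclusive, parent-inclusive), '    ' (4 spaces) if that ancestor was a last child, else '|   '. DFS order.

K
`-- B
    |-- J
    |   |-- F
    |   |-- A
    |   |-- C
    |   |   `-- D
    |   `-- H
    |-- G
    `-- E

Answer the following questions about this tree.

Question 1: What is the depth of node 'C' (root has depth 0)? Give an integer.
Path from root to C: K -> B -> J -> C
Depth = number of edges = 3

Answer: 3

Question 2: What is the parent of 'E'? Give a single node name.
Answer: B

Derivation:
Scan adjacency: E appears as child of B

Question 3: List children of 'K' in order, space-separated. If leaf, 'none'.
Answer: B

Derivation:
Node K's children (from adjacency): B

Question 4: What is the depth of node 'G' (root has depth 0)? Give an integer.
Path from root to G: K -> B -> G
Depth = number of edges = 2

Answer: 2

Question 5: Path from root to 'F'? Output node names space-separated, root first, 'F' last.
Walk down from root: K -> B -> J -> F

Answer: K B J F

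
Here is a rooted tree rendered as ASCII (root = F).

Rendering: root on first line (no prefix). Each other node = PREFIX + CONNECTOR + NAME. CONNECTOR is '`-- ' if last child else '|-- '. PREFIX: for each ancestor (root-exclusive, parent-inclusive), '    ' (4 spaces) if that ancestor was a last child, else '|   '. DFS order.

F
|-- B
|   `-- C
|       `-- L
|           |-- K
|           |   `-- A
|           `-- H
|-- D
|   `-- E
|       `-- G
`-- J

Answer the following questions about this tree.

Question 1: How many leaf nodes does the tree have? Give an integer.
Answer: 4

Derivation:
Leaves (nodes with no children): A, G, H, J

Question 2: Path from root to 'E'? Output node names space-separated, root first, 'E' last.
Answer: F D E

Derivation:
Walk down from root: F -> D -> E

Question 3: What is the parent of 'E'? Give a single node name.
Answer: D

Derivation:
Scan adjacency: E appears as child of D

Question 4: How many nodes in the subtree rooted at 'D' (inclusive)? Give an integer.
Subtree rooted at D contains: D, E, G
Count = 3

Answer: 3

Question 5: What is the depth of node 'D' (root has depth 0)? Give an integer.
Path from root to D: F -> D
Depth = number of edges = 1

Answer: 1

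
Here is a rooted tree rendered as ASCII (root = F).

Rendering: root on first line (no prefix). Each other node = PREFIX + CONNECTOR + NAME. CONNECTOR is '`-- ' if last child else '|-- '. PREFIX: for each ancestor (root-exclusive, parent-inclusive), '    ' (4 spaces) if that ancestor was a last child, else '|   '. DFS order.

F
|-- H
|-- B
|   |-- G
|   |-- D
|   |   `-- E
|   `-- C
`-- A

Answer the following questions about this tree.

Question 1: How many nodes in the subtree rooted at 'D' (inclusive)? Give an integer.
Subtree rooted at D contains: D, E
Count = 2

Answer: 2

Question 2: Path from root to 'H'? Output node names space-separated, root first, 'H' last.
Walk down from root: F -> H

Answer: F H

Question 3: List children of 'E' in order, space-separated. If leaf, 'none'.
Answer: none

Derivation:
Node E's children (from adjacency): (leaf)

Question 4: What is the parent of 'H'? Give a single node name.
Answer: F

Derivation:
Scan adjacency: H appears as child of F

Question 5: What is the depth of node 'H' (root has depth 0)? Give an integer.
Path from root to H: F -> H
Depth = number of edges = 1

Answer: 1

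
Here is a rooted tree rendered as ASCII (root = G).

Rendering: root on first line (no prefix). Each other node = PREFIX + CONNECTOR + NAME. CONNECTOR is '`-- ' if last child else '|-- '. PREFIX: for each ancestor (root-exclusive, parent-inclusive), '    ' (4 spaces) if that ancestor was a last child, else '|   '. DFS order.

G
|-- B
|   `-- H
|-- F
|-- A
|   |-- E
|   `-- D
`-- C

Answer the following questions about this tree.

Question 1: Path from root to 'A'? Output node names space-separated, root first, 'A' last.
Walk down from root: G -> A

Answer: G A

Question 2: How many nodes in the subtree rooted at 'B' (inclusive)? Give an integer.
Answer: 2

Derivation:
Subtree rooted at B contains: B, H
Count = 2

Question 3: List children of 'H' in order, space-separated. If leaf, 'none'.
Answer: none

Derivation:
Node H's children (from adjacency): (leaf)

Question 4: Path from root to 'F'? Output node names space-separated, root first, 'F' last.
Answer: G F

Derivation:
Walk down from root: G -> F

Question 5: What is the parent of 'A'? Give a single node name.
Scan adjacency: A appears as child of G

Answer: G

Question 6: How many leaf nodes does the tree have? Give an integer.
Answer: 5

Derivation:
Leaves (nodes with no children): C, D, E, F, H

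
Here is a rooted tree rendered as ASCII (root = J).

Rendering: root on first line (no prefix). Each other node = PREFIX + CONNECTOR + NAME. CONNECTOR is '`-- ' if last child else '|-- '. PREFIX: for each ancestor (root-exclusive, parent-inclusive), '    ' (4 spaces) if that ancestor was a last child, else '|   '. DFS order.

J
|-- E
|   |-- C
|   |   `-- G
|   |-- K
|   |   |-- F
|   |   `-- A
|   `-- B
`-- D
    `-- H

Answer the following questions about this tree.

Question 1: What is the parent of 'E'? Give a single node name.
Answer: J

Derivation:
Scan adjacency: E appears as child of J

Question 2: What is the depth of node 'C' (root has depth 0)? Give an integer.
Answer: 2

Derivation:
Path from root to C: J -> E -> C
Depth = number of edges = 2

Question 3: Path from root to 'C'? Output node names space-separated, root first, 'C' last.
Walk down from root: J -> E -> C

Answer: J E C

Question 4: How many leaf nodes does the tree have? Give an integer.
Answer: 5

Derivation:
Leaves (nodes with no children): A, B, F, G, H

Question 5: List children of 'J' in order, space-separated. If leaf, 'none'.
Node J's children (from adjacency): E, D

Answer: E D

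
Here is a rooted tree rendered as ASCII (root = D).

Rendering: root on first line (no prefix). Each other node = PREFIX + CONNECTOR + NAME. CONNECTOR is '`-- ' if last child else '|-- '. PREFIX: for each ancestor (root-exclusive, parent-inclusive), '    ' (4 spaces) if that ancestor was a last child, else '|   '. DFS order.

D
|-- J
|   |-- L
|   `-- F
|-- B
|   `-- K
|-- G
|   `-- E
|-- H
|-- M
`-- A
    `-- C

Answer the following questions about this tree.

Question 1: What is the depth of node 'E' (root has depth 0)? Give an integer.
Path from root to E: D -> G -> E
Depth = number of edges = 2

Answer: 2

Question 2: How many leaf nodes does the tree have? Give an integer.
Answer: 7

Derivation:
Leaves (nodes with no children): C, E, F, H, K, L, M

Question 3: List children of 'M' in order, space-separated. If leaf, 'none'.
Answer: none

Derivation:
Node M's children (from adjacency): (leaf)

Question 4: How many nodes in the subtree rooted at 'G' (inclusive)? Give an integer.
Answer: 2

Derivation:
Subtree rooted at G contains: E, G
Count = 2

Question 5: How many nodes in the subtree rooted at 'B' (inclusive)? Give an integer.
Subtree rooted at B contains: B, K
Count = 2

Answer: 2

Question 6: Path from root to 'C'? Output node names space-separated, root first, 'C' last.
Answer: D A C

Derivation:
Walk down from root: D -> A -> C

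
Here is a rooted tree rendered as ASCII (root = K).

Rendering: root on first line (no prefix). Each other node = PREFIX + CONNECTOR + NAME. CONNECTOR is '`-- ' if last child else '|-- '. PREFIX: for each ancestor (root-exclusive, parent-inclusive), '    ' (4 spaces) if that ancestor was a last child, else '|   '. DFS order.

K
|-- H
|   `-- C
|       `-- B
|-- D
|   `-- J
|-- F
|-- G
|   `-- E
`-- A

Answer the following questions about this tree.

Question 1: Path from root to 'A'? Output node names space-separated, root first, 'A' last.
Walk down from root: K -> A

Answer: K A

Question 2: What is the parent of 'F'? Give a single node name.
Scan adjacency: F appears as child of K

Answer: K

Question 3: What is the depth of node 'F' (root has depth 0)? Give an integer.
Answer: 1

Derivation:
Path from root to F: K -> F
Depth = number of edges = 1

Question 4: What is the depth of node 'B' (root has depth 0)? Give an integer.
Path from root to B: K -> H -> C -> B
Depth = number of edges = 3

Answer: 3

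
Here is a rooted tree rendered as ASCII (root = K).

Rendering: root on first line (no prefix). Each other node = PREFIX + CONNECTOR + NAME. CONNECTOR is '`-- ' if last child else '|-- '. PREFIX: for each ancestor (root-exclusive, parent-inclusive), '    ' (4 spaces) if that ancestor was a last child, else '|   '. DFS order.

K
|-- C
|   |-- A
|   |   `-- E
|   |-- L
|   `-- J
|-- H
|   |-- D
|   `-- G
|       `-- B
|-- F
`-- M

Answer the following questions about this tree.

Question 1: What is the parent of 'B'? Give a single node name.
Answer: G

Derivation:
Scan adjacency: B appears as child of G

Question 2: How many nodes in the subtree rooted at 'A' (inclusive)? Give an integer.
Subtree rooted at A contains: A, E
Count = 2

Answer: 2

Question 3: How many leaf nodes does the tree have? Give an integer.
Answer: 7

Derivation:
Leaves (nodes with no children): B, D, E, F, J, L, M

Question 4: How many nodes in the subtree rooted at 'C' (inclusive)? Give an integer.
Answer: 5

Derivation:
Subtree rooted at C contains: A, C, E, J, L
Count = 5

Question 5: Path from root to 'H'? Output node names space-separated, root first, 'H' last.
Answer: K H

Derivation:
Walk down from root: K -> H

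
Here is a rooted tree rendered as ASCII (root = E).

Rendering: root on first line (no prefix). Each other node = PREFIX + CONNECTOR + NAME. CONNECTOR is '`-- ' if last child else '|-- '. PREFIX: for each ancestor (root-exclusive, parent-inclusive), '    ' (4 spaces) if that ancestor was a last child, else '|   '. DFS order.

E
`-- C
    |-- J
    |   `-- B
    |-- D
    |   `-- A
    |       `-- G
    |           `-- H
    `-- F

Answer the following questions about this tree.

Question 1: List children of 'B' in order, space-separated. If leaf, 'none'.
Node B's children (from adjacency): (leaf)

Answer: none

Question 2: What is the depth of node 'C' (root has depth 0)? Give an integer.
Path from root to C: E -> C
Depth = number of edges = 1

Answer: 1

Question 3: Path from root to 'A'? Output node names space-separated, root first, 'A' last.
Answer: E C D A

Derivation:
Walk down from root: E -> C -> D -> A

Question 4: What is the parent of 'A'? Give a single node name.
Answer: D

Derivation:
Scan adjacency: A appears as child of D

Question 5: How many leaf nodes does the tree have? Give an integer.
Leaves (nodes with no children): B, F, H

Answer: 3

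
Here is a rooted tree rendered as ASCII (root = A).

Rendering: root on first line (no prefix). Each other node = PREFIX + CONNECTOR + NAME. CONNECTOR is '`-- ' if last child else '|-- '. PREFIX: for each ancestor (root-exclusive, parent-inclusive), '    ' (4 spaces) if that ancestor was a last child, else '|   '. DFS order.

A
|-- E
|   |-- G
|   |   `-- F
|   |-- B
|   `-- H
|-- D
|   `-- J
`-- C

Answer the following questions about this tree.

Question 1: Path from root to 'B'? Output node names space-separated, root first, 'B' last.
Walk down from root: A -> E -> B

Answer: A E B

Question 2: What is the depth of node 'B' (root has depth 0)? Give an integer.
Path from root to B: A -> E -> B
Depth = number of edges = 2

Answer: 2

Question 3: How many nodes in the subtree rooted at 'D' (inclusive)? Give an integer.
Subtree rooted at D contains: D, J
Count = 2

Answer: 2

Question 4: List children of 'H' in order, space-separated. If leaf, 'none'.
Node H's children (from adjacency): (leaf)

Answer: none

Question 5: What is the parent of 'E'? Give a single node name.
Answer: A

Derivation:
Scan adjacency: E appears as child of A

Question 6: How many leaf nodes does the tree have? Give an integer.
Answer: 5

Derivation:
Leaves (nodes with no children): B, C, F, H, J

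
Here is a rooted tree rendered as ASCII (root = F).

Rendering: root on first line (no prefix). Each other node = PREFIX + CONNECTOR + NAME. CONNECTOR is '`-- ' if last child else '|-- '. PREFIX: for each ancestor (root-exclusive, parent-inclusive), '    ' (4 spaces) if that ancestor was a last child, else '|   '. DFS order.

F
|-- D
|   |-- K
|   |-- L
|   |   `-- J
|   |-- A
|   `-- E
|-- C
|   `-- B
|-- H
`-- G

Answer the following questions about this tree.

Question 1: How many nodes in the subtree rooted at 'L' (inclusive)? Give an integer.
Answer: 2

Derivation:
Subtree rooted at L contains: J, L
Count = 2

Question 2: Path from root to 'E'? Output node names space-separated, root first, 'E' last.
Answer: F D E

Derivation:
Walk down from root: F -> D -> E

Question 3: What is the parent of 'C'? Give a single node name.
Answer: F

Derivation:
Scan adjacency: C appears as child of F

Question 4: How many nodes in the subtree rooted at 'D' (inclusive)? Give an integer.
Subtree rooted at D contains: A, D, E, J, K, L
Count = 6

Answer: 6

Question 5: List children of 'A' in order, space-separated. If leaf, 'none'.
Node A's children (from adjacency): (leaf)

Answer: none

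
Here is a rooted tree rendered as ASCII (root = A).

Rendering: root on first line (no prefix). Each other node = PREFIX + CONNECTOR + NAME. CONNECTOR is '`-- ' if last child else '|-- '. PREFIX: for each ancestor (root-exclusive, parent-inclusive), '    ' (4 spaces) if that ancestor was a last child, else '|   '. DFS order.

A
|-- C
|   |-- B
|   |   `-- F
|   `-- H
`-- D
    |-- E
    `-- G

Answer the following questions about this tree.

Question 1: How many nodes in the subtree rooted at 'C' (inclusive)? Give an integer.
Subtree rooted at C contains: B, C, F, H
Count = 4

Answer: 4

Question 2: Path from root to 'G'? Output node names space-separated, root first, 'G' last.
Answer: A D G

Derivation:
Walk down from root: A -> D -> G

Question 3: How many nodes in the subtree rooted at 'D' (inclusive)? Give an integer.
Subtree rooted at D contains: D, E, G
Count = 3

Answer: 3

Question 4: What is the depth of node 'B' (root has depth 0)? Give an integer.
Answer: 2

Derivation:
Path from root to B: A -> C -> B
Depth = number of edges = 2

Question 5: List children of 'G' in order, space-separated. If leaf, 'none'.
Answer: none

Derivation:
Node G's children (from adjacency): (leaf)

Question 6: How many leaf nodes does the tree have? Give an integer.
Leaves (nodes with no children): E, F, G, H

Answer: 4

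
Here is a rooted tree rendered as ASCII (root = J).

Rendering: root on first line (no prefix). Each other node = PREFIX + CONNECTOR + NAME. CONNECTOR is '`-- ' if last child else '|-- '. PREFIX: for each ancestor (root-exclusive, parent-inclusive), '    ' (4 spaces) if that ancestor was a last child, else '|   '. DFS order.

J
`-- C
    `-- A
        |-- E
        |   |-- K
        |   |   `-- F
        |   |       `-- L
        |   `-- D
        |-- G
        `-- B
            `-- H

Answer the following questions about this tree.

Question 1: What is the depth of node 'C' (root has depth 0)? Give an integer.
Path from root to C: J -> C
Depth = number of edges = 1

Answer: 1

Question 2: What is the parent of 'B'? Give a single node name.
Answer: A

Derivation:
Scan adjacency: B appears as child of A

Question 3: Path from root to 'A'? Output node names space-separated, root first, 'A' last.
Walk down from root: J -> C -> A

Answer: J C A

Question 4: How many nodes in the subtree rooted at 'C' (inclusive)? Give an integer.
Answer: 10

Derivation:
Subtree rooted at C contains: A, B, C, D, E, F, G, H, K, L
Count = 10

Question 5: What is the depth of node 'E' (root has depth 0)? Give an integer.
Path from root to E: J -> C -> A -> E
Depth = number of edges = 3

Answer: 3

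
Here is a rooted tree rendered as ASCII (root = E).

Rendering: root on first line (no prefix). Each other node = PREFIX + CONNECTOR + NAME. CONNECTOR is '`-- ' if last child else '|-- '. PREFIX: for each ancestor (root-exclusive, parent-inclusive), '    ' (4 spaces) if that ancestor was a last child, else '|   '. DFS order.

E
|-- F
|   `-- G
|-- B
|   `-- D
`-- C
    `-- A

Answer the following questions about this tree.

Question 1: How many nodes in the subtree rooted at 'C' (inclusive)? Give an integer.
Answer: 2

Derivation:
Subtree rooted at C contains: A, C
Count = 2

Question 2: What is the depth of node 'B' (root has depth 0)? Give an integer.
Path from root to B: E -> B
Depth = number of edges = 1

Answer: 1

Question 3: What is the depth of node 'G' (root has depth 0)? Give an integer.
Path from root to G: E -> F -> G
Depth = number of edges = 2

Answer: 2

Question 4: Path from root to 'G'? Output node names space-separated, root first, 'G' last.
Walk down from root: E -> F -> G

Answer: E F G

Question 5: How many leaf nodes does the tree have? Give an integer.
Leaves (nodes with no children): A, D, G

Answer: 3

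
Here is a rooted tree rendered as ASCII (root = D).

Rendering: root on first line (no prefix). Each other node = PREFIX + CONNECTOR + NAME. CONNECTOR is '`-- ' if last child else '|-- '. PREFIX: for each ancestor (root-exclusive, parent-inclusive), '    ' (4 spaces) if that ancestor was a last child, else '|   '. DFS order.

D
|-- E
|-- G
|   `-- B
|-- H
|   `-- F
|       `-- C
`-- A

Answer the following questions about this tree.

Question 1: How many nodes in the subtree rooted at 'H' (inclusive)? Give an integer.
Answer: 3

Derivation:
Subtree rooted at H contains: C, F, H
Count = 3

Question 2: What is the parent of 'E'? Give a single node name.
Scan adjacency: E appears as child of D

Answer: D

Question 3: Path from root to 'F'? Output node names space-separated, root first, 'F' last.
Answer: D H F

Derivation:
Walk down from root: D -> H -> F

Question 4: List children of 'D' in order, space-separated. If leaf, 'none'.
Answer: E G H A

Derivation:
Node D's children (from adjacency): E, G, H, A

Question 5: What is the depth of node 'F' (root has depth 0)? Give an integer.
Answer: 2

Derivation:
Path from root to F: D -> H -> F
Depth = number of edges = 2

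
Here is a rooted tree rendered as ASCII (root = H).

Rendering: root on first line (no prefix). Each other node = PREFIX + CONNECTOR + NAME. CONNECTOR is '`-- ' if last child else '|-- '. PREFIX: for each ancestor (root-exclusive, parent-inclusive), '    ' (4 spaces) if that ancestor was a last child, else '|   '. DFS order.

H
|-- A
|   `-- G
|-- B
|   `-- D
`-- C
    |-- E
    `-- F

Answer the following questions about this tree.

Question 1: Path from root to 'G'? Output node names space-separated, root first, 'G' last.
Walk down from root: H -> A -> G

Answer: H A G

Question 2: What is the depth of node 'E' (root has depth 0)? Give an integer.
Path from root to E: H -> C -> E
Depth = number of edges = 2

Answer: 2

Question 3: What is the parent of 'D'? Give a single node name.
Answer: B

Derivation:
Scan adjacency: D appears as child of B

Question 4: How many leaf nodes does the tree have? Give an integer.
Leaves (nodes with no children): D, E, F, G

Answer: 4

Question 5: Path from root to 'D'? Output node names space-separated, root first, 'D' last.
Walk down from root: H -> B -> D

Answer: H B D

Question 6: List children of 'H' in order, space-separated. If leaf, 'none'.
Node H's children (from adjacency): A, B, C

Answer: A B C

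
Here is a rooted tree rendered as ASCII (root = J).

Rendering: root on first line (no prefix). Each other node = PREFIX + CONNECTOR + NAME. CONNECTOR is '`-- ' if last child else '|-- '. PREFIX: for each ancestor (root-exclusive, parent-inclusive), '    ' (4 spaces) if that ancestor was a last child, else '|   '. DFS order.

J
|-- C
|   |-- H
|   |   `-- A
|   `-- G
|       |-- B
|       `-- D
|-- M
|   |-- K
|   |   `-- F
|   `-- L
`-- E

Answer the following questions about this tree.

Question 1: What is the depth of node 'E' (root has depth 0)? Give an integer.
Path from root to E: J -> E
Depth = number of edges = 1

Answer: 1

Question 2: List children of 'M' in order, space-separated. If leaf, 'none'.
Node M's children (from adjacency): K, L

Answer: K L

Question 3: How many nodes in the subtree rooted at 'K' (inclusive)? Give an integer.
Subtree rooted at K contains: F, K
Count = 2

Answer: 2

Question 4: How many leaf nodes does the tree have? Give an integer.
Leaves (nodes with no children): A, B, D, E, F, L

Answer: 6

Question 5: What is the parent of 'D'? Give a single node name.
Scan adjacency: D appears as child of G

Answer: G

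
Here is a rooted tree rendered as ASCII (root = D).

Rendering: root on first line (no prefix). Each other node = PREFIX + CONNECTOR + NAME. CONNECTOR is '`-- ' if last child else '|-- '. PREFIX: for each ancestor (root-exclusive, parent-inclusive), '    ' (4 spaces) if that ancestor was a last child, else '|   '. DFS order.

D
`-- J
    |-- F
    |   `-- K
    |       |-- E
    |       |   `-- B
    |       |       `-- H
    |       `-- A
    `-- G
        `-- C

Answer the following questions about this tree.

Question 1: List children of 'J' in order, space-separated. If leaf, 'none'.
Node J's children (from adjacency): F, G

Answer: F G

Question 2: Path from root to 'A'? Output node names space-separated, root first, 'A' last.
Walk down from root: D -> J -> F -> K -> A

Answer: D J F K A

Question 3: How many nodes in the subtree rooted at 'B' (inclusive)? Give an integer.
Subtree rooted at B contains: B, H
Count = 2

Answer: 2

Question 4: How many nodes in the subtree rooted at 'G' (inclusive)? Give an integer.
Answer: 2

Derivation:
Subtree rooted at G contains: C, G
Count = 2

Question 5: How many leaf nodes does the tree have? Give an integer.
Leaves (nodes with no children): A, C, H

Answer: 3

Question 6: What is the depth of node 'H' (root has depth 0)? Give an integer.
Answer: 6

Derivation:
Path from root to H: D -> J -> F -> K -> E -> B -> H
Depth = number of edges = 6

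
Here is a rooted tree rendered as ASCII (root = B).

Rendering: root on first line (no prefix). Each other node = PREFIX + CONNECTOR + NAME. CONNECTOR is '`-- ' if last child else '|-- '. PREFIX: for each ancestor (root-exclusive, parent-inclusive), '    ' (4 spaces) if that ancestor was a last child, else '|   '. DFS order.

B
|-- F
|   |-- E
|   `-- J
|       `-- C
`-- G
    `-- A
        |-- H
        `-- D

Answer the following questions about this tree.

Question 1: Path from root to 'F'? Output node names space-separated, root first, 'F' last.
Walk down from root: B -> F

Answer: B F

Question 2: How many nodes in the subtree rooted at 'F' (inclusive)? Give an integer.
Subtree rooted at F contains: C, E, F, J
Count = 4

Answer: 4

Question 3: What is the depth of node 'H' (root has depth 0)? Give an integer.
Path from root to H: B -> G -> A -> H
Depth = number of edges = 3

Answer: 3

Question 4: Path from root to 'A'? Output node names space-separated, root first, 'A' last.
Answer: B G A

Derivation:
Walk down from root: B -> G -> A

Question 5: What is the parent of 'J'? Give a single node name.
Scan adjacency: J appears as child of F

Answer: F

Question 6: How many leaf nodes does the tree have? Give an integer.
Leaves (nodes with no children): C, D, E, H

Answer: 4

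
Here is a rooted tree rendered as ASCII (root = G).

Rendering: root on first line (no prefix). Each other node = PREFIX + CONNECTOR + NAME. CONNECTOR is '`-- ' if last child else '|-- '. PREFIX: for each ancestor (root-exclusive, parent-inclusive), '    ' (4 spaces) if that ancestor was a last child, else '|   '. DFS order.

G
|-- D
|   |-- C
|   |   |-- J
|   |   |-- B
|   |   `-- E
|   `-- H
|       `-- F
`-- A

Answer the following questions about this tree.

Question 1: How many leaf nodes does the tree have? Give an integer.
Leaves (nodes with no children): A, B, E, F, J

Answer: 5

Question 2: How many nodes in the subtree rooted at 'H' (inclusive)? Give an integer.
Answer: 2

Derivation:
Subtree rooted at H contains: F, H
Count = 2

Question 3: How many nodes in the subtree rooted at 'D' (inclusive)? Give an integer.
Subtree rooted at D contains: B, C, D, E, F, H, J
Count = 7

Answer: 7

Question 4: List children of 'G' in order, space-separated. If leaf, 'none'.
Node G's children (from adjacency): D, A

Answer: D A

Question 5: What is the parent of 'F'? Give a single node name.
Answer: H

Derivation:
Scan adjacency: F appears as child of H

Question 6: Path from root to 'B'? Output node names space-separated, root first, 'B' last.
Walk down from root: G -> D -> C -> B

Answer: G D C B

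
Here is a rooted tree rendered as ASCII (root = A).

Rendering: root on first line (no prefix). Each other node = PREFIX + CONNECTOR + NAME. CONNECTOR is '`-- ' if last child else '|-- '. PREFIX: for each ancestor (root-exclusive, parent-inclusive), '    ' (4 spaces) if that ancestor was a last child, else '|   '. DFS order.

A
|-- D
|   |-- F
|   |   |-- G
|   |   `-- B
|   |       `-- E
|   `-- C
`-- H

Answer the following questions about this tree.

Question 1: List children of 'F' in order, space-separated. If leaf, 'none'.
Node F's children (from adjacency): G, B

Answer: G B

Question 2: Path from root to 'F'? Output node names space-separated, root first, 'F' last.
Answer: A D F

Derivation:
Walk down from root: A -> D -> F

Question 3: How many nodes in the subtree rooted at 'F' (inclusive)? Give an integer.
Answer: 4

Derivation:
Subtree rooted at F contains: B, E, F, G
Count = 4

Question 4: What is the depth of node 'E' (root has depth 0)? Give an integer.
Path from root to E: A -> D -> F -> B -> E
Depth = number of edges = 4

Answer: 4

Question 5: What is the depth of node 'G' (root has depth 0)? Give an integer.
Answer: 3

Derivation:
Path from root to G: A -> D -> F -> G
Depth = number of edges = 3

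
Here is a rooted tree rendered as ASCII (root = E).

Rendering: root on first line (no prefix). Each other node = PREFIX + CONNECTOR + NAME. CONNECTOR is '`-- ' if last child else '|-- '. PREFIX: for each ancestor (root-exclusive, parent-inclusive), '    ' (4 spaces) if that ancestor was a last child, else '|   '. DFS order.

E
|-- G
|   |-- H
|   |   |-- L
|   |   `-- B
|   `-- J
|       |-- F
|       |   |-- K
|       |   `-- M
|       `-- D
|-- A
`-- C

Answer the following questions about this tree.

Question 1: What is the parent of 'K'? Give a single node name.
Scan adjacency: K appears as child of F

Answer: F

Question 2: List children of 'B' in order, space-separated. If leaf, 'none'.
Answer: none

Derivation:
Node B's children (from adjacency): (leaf)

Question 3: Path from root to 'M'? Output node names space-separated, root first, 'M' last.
Walk down from root: E -> G -> J -> F -> M

Answer: E G J F M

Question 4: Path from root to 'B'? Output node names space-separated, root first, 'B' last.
Answer: E G H B

Derivation:
Walk down from root: E -> G -> H -> B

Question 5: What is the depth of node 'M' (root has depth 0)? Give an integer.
Answer: 4

Derivation:
Path from root to M: E -> G -> J -> F -> M
Depth = number of edges = 4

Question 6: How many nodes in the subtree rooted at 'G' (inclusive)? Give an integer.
Answer: 9

Derivation:
Subtree rooted at G contains: B, D, F, G, H, J, K, L, M
Count = 9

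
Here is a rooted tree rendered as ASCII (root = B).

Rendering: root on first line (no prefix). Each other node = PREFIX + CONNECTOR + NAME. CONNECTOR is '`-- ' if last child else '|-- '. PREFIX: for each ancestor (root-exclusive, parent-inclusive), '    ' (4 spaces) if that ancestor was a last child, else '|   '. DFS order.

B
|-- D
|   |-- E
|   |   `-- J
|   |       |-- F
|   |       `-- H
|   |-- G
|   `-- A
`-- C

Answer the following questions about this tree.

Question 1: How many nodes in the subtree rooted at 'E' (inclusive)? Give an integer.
Answer: 4

Derivation:
Subtree rooted at E contains: E, F, H, J
Count = 4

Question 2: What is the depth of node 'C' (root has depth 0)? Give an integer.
Answer: 1

Derivation:
Path from root to C: B -> C
Depth = number of edges = 1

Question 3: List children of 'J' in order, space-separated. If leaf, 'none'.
Node J's children (from adjacency): F, H

Answer: F H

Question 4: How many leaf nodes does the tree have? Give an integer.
Answer: 5

Derivation:
Leaves (nodes with no children): A, C, F, G, H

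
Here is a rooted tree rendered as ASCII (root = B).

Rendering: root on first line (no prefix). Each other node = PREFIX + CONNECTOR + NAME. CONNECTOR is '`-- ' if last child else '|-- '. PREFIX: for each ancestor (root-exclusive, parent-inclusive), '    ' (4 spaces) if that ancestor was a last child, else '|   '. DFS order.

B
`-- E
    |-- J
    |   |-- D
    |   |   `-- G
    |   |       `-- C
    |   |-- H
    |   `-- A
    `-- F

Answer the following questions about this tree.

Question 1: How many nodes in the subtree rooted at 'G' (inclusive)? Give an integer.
Subtree rooted at G contains: C, G
Count = 2

Answer: 2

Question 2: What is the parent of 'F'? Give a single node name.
Scan adjacency: F appears as child of E

Answer: E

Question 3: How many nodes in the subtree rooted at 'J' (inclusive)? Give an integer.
Subtree rooted at J contains: A, C, D, G, H, J
Count = 6

Answer: 6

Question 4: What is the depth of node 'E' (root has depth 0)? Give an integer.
Path from root to E: B -> E
Depth = number of edges = 1

Answer: 1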